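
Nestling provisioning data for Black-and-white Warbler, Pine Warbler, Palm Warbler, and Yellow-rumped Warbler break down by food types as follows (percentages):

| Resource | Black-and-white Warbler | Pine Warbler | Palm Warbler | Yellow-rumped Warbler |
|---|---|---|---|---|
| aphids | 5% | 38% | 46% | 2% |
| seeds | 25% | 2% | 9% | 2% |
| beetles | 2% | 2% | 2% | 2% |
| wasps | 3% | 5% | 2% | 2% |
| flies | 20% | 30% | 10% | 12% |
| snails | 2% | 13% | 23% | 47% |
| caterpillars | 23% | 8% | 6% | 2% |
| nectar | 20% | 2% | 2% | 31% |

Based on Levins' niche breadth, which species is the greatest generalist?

Convert percentages to proportions (divide by 100).
Σp_Blacᵢ² = 0.05² + 0.25² + 0.02² + 0.03² + 0.20² + 0.02² + 0.23² + 0.20² = 0.0025 + 0.0625 + 0.0004 + 0.0009 + 0.0400 + 0.0004 + 0.0529 + 0.0400 = 0.1996
B_Blac = 1 / 0.1996 = 5.0100
Σp_Pineᵢ² = 0.38² + 0.02² + 0.02² + 0.05² + 0.30² + 0.13² + 0.08² + 0.02² = 0.1444 + 0.0004 + 0.0004 + 0.0025 + 0.0900 + 0.0169 + 0.0064 + 0.0004 = 0.2614
B_Pine = 1 / 0.2614 = 3.8256
Σp_Palmᵢ² = 0.46² + 0.09² + 0.02² + 0.02² + 0.10² + 0.23² + 0.06² + 0.02² = 0.2116 + 0.0081 + 0.0004 + 0.0004 + 0.0100 + 0.0529 + 0.0036 + 0.0004 = 0.2874
B_Palm = 1 / 0.2874 = 3.4795
Σp_Yellᵢ² = 0.02² + 0.02² + 0.02² + 0.02² + 0.12² + 0.47² + 0.02² + 0.31² = 0.0004 + 0.0004 + 0.0004 + 0.0004 + 0.0144 + 0.2209 + 0.0004 + 0.0961 = 0.3334
B_Yell = 1 / 0.3334 = 2.9994
Highest B → broadest niche (most generalist): Black-and-white Warbler (B = 5.01).

Black-and-white Warbler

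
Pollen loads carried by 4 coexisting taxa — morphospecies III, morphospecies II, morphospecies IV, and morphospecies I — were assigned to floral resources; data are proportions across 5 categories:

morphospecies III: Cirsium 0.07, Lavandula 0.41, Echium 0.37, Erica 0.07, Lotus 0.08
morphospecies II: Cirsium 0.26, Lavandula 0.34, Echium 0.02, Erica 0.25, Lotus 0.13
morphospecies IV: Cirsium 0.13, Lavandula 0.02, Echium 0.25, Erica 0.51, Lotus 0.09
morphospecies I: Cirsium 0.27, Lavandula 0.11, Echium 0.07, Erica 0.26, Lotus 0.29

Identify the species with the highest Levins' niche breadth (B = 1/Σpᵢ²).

Σp_IIIᵢ² = 0.07² + 0.41² + 0.37² + 0.07² + 0.08² = 0.0049 + 0.1681 + 0.1369 + 0.0049 + 0.0064 = 0.3212
B_III = 1 / 0.3212 = 3.1133
Σp_IIᵢ² = 0.26² + 0.34² + 0.02² + 0.25² + 0.13² = 0.0676 + 0.1156 + 0.0004 + 0.0625 + 0.0169 = 0.2630
B_II = 1 / 0.2630 = 3.8023
Σp_IVᵢ² = 0.13² + 0.02² + 0.25² + 0.51² + 0.09² = 0.0169 + 0.0004 + 0.0625 + 0.2601 + 0.0081 = 0.3480
B_IV = 1 / 0.3480 = 2.8736
Σp_Iᵢ² = 0.27² + 0.11² + 0.07² + 0.26² + 0.29² = 0.0729 + 0.0121 + 0.0049 + 0.0676 + 0.0841 = 0.2416
B_I = 1 / 0.2416 = 4.1391
Highest B → broadest niche (most generalist): morphospecies I (B = 4.14).

morphospecies I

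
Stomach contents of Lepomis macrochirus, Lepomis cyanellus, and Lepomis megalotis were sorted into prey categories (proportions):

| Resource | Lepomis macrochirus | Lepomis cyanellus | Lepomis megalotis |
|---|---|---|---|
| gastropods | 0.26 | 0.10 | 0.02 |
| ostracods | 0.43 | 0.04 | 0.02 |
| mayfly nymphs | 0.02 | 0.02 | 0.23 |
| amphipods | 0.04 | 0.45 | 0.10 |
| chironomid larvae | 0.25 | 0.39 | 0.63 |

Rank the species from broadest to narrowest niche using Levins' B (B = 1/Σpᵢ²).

Lepomis macrochirus > Lepomis cyanellus > Lepomis megalotis

Σp_macrᵢ² = 0.26² + 0.43² + 0.02² + 0.04² + 0.25² = 0.0676 + 0.1849 + 0.0004 + 0.0016 + 0.0625 = 0.3170
B_macr = 1 / 0.3170 = 3.1546
Σp_cyanᵢ² = 0.10² + 0.04² + 0.02² + 0.45² + 0.39² = 0.0100 + 0.0016 + 0.0004 + 0.2025 + 0.1521 = 0.3666
B_cyan = 1 / 0.3666 = 2.7278
Σp_megaᵢ² = 0.02² + 0.02² + 0.23² + 0.10² + 0.63² = 0.0004 + 0.0004 + 0.0529 + 0.0100 + 0.3969 = 0.4606
B_mega = 1 / 0.4606 = 2.1711
Ranking by B (broadest → narrowest): Lepomis macrochirus (3.15) > Lepomis cyanellus (2.73) > Lepomis megalotis (2.17)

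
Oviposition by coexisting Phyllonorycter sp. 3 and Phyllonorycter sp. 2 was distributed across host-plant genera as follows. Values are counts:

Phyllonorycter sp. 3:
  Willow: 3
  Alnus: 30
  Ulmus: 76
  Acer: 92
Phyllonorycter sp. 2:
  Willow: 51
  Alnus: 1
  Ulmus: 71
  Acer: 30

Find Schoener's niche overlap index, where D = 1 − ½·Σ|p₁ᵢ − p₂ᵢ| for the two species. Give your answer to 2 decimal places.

0.60

Proportions for Phyllonorycter sp. 3 (n=201): 3/201=0.0149, 30/201=0.1493, 76/201=0.3781, 92/201=0.4577
Proportions for Phyllonorycter sp. 2 (n=153): 51/153=0.3333, 1/153=0.0065, 71/153=0.4641, 30/153=0.1961
Σ|p₁ᵢ − p₂ᵢ| = 0.3184 + 0.1428 + 0.0860 + 0.2616 = 0.8088
D = 1 − ½ × 0.8088 = 1 − 0.40440 = 0.59560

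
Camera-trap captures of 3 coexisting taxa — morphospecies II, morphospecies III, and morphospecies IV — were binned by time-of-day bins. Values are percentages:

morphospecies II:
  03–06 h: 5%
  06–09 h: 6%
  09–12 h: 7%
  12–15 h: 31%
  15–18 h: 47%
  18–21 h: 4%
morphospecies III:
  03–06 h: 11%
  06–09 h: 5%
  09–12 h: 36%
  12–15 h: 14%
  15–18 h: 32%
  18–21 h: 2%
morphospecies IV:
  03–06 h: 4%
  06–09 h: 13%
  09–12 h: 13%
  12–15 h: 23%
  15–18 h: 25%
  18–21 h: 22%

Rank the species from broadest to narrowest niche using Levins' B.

morphospecies IV > morphospecies III > morphospecies II

Convert percentages to proportions (divide by 100).
Σp_IIᵢ² = 0.05² + 0.06² + 0.07² + 0.31² + 0.47² + 0.04² = 0.0025 + 0.0036 + 0.0049 + 0.0961 + 0.2209 + 0.0016 = 0.3296
B_II = 1 / 0.3296 = 3.0340
Σp_IIIᵢ² = 0.11² + 0.05² + 0.36² + 0.14² + 0.32² + 0.02² = 0.0121 + 0.0025 + 0.1296 + 0.0196 + 0.1024 + 0.0004 = 0.2666
B_III = 1 / 0.2666 = 3.7509
Σp_IVᵢ² = 0.04² + 0.13² + 0.13² + 0.23² + 0.25² + 0.22² = 0.0016 + 0.0169 + 0.0169 + 0.0529 + 0.0625 + 0.0484 = 0.1992
B_IV = 1 / 0.1992 = 5.0201
Ranking by B (broadest → narrowest): morphospecies IV (5.02) > morphospecies III (3.75) > morphospecies II (3.03)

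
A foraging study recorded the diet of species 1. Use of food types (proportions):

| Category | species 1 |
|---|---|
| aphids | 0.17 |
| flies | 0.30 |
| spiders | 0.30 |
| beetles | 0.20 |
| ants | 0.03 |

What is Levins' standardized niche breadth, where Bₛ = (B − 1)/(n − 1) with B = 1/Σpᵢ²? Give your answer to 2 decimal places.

Σpᵢ² = 0.17² + 0.30² + 0.30² + 0.20² + 0.03² = 0.0289 + 0.0900 + 0.0900 + 0.0400 + 0.0009 = 0.2498
B = 1 / 0.2498 = 4.0032
Bₛ = (B − 1)/(n − 1) = (4.0032 − 1)/(5 − 1) = 3.0032/4 = 0.7508

0.75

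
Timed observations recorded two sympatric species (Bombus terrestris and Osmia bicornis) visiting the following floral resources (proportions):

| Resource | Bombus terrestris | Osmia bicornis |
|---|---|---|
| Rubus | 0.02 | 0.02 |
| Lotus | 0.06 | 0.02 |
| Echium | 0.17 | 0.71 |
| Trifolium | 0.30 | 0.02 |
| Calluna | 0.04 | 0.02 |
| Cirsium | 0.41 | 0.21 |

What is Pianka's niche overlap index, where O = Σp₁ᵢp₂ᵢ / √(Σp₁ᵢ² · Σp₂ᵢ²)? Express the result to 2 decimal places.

Σ p₁ᵢp₂ᵢ = 0.0004 + 0.0012 + 0.1207 + 0.0060 + 0.0008 + 0.0861 = 0.2152
Σp_1ᵢ² = 0.02² + 0.06² + 0.17² + 0.30² + 0.04² + 0.41² = 0.0004 + 0.0036 + 0.0289 + 0.0900 + 0.0016 + 0.1681 = 0.2926
Σp_2ᵢ² = 0.02² + 0.02² + 0.71² + 0.02² + 0.02² + 0.21² = 0.0004 + 0.0004 + 0.5041 + 0.0004 + 0.0004 + 0.0441 = 0.5498
O = 0.2152 / √(0.2926 × 0.5498) = 0.2152 / 0.40109 = 0.5365

0.54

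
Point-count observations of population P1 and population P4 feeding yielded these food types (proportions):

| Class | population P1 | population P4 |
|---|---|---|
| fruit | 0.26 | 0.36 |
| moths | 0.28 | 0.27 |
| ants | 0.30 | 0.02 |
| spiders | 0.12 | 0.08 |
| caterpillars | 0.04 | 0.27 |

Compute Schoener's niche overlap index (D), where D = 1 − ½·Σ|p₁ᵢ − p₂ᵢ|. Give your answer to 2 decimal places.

Σ|p₁ᵢ − p₂ᵢ| = 0.10 + 0.01 + 0.28 + 0.04 + 0.23 = 0.66
D = 1 − ½ × 0.66 = 1 − 0.330 = 0.6700

0.67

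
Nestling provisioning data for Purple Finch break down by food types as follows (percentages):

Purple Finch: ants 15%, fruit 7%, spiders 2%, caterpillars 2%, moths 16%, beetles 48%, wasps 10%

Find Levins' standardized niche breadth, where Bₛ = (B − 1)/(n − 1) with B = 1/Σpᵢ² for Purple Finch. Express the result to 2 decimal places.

Convert percentages to proportions (divide by 100).
Σpᵢ² = 0.15² + 0.07² + 0.02² + 0.02² + 0.16² + 0.48² + 0.10² = 0.0225 + 0.0049 + 0.0004 + 0.0004 + 0.0256 + 0.2304 + 0.0100 = 0.2942
B = 1 / 0.2942 = 3.3990
Bₛ = (B − 1)/(n − 1) = (3.3990 − 1)/(7 − 1) = 2.3990/6 = 0.3998

0.40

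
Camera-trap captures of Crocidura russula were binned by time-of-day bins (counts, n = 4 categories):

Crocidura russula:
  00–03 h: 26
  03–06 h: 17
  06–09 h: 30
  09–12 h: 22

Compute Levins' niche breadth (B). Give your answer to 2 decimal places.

3.84

Proportions for Crocidura russula (n=95): 26/95=0.2737, 17/95=0.1789, 30/95=0.3158, 22/95=0.2316
Σpᵢ² = 0.2737² + 0.1789² + 0.3158² + 0.2316² = 0.074912 + 0.032005 + 0.099730 + 0.053639 = 0.260286
B = 1 / 0.260286 = 3.8419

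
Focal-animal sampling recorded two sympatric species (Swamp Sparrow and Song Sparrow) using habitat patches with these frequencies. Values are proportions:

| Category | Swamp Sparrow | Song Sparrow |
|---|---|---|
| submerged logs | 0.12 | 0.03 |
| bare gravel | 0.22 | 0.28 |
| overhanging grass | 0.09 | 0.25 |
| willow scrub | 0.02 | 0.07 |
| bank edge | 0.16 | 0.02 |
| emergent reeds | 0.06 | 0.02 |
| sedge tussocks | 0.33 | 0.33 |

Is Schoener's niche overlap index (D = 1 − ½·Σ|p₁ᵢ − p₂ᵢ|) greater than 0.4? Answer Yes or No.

Yes

Σ|p₁ᵢ − p₂ᵢ| = 0.09 + 0.06 + 0.16 + 0.05 + 0.14 + 0.04 + 0.00 = 0.54
D = 1 − ½ × 0.54 = 1 − 0.270 = 0.7300
D = 0.7300 > 0.4 → Yes.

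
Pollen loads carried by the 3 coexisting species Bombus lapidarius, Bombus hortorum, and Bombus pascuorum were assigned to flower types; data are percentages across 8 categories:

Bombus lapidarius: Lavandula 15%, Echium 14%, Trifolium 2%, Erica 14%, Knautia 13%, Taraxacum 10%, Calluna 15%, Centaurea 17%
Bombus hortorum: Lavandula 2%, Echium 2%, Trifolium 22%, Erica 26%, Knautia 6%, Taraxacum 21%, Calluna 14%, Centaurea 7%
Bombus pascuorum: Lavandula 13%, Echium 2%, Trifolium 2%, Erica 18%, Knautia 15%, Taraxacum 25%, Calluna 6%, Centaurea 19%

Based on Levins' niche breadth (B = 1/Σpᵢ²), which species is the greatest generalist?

Convert percentages to proportions (divide by 100).
Σp_lapiᵢ² = 0.15² + 0.14² + 0.02² + 0.14² + 0.13² + 0.10² + 0.15² + 0.17² = 0.0225 + 0.0196 + 0.0004 + 0.0196 + 0.0169 + 0.0100 + 0.0225 + 0.0289 = 0.1404
B_lapi = 1 / 0.1404 = 7.1225
Σp_hortᵢ² = 0.02² + 0.02² + 0.22² + 0.26² + 0.06² + 0.21² + 0.14² + 0.07² = 0.0004 + 0.0004 + 0.0484 + 0.0676 + 0.0036 + 0.0441 + 0.0196 + 0.0049 = 0.1890
B_hort = 1 / 0.1890 = 5.2910
Σp_pascᵢ² = 0.13² + 0.02² + 0.02² + 0.18² + 0.15² + 0.25² + 0.06² + 0.19² = 0.0169 + 0.0004 + 0.0004 + 0.0324 + 0.0225 + 0.0625 + 0.0036 + 0.0361 = 0.1748
B_pasc = 1 / 0.1748 = 5.7208
Highest B → broadest niche (most generalist): Bombus lapidarius (B = 7.12).

Bombus lapidarius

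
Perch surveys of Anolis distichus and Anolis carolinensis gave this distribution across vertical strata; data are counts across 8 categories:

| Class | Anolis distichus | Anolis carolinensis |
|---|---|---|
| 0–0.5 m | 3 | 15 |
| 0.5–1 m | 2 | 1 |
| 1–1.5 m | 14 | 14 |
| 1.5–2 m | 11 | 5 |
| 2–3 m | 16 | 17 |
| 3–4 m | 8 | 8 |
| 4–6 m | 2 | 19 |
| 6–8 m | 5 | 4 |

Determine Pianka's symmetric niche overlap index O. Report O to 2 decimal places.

0.77

Proportions for Anolis distichus (n=61): 3/61=0.0492, 2/61=0.0328, 14/61=0.2295, 11/61=0.1803, 16/61=0.2623, 8/61=0.1311, 2/61=0.0328, 5/61=0.0820
Proportions for Anolis carolinensis (n=83): 15/83=0.1807, 1/83=0.0120, 14/83=0.1687, 5/83=0.0602, 17/83=0.2048, 8/83=0.0964, 19/83=0.2289, 4/83=0.0482
Σ p₁ᵢp₂ᵢ = 0.008890 + 0.000394 + 0.038717 + 0.010854 + 0.053719 + 0.012638 + 0.007508 + 0.003952 = 0.136672
Σp_1ᵢ² = 0.0492² + 0.0328² + 0.2295² + 0.1803² + 0.2623² + 0.1311² + 0.0328² + 0.0820² = 0.002421 + 0.001076 + 0.052670 + 0.032508 + 0.068801 + 0.017187 + 0.001076 + 0.006724 = 0.182463
Σp_2ᵢ² = 0.1807² + 0.0120² + 0.1687² + 0.0602² + 0.2048² + 0.0964² + 0.2289² + 0.0482² = 0.032652 + 0.000144 + 0.028460 + 0.003624 + 0.041943 + 0.009293 + 0.052395 + 0.002323 = 0.170834
O = 0.136672 / √(0.182463 × 0.170834) = 0.136672 / 0.1765528 = 0.7741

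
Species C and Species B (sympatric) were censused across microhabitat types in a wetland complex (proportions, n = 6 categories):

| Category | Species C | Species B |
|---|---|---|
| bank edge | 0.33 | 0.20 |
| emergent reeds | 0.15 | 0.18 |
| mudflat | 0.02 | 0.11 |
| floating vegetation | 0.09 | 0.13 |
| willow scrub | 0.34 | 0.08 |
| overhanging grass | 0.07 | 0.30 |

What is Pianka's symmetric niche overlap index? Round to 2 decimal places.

0.68

Σ p₁ᵢp₂ᵢ = 0.0660 + 0.0270 + 0.0022 + 0.0117 + 0.0272 + 0.0210 = 0.1551
Σp_1ᵢ² = 0.33² + 0.15² + 0.02² + 0.09² + 0.34² + 0.07² = 0.1089 + 0.0225 + 0.0004 + 0.0081 + 0.1156 + 0.0049 = 0.2604
Σp_2ᵢ² = 0.20² + 0.18² + 0.11² + 0.13² + 0.08² + 0.30² = 0.0400 + 0.0324 + 0.0121 + 0.0169 + 0.0064 + 0.0900 = 0.1978
O = 0.1551 / √(0.2604 × 0.1978) = 0.1551 / 0.22695 = 0.6834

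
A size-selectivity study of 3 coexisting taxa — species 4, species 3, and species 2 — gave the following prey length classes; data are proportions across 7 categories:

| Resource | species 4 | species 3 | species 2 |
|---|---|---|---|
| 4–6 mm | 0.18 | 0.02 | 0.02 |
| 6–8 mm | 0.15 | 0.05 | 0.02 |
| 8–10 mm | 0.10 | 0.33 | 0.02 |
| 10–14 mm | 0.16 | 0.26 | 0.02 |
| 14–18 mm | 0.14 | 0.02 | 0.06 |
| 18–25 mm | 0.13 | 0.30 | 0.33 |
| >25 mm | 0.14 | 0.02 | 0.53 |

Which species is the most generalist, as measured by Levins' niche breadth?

species 4

Σp_4ᵢ² = 0.18² + 0.15² + 0.10² + 0.16² + 0.14² + 0.13² + 0.14² = 0.0324 + 0.0225 + 0.0100 + 0.0256 + 0.0196 + 0.0169 + 0.0196 = 0.1466
B_4 = 1 / 0.1466 = 6.8213
Σp_3ᵢ² = 0.02² + 0.05² + 0.33² + 0.26² + 0.02² + 0.30² + 0.02² = 0.0004 + 0.0025 + 0.1089 + 0.0676 + 0.0004 + 0.0900 + 0.0004 = 0.2702
B_3 = 1 / 0.2702 = 3.7010
Σp_2ᵢ² = 0.02² + 0.02² + 0.02² + 0.02² + 0.06² + 0.33² + 0.53² = 0.0004 + 0.0004 + 0.0004 + 0.0004 + 0.0036 + 0.1089 + 0.2809 = 0.3950
B_2 = 1 / 0.3950 = 2.5316
Highest B → broadest niche (most generalist): species 4 (B = 6.82).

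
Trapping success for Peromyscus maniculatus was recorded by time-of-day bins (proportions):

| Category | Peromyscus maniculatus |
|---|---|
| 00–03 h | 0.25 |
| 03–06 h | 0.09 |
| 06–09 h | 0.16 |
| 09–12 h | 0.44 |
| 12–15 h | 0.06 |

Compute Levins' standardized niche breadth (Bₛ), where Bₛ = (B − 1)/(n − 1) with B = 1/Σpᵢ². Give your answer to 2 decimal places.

0.60

Σpᵢ² = 0.25² + 0.09² + 0.16² + 0.44² + 0.06² = 0.0625 + 0.0081 + 0.0256 + 0.1936 + 0.0036 = 0.2934
B = 1 / 0.2934 = 3.4083
Bₛ = (B − 1)/(n − 1) = (3.4083 − 1)/(5 − 1) = 2.4083/4 = 0.6021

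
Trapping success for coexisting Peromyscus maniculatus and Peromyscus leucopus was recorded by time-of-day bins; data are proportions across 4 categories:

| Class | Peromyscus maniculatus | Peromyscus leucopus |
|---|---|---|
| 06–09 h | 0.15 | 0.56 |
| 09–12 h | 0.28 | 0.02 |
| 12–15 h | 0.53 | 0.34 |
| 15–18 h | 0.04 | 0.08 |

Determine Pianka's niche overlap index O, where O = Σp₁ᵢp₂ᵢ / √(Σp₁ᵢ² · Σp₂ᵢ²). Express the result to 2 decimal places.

Σ p₁ᵢp₂ᵢ = 0.0840 + 0.0056 + 0.1802 + 0.0032 = 0.2730
Σp_1ᵢ² = 0.15² + 0.28² + 0.53² + 0.04² = 0.0225 + 0.0784 + 0.2809 + 0.0016 = 0.3834
Σp_2ᵢ² = 0.56² + 0.02² + 0.34² + 0.08² = 0.3136 + 0.0004 + 0.1156 + 0.0064 = 0.4360
O = 0.2730 / √(0.3834 × 0.4360) = 0.2730 / 0.40885 = 0.6677

0.67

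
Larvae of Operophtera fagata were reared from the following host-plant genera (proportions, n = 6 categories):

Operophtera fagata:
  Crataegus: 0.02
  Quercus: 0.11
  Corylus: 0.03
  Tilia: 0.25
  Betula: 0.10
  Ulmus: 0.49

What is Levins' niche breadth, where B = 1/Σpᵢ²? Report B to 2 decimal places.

3.07

Σpᵢ² = 0.02² + 0.11² + 0.03² + 0.25² + 0.10² + 0.49² = 0.0004 + 0.0121 + 0.0009 + 0.0625 + 0.0100 + 0.2401 = 0.3260
B = 1 / 0.3260 = 3.0675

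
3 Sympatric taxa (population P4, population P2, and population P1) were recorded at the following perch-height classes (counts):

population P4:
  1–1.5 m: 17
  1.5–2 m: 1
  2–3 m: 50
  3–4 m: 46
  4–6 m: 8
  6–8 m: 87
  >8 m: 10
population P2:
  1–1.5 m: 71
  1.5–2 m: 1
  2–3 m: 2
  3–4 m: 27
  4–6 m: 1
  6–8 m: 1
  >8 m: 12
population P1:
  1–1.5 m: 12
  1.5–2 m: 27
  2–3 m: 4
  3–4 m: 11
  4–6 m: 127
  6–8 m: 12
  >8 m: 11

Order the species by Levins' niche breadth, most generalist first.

Proportions for population P4 (n=219): 17/219=0.0776, 1/219=0.0046, 50/219=0.2283, 46/219=0.2100, 8/219=0.0365, 87/219=0.3973, 10/219=0.0457
Proportions for population P2 (n=115): 71/115=0.6174, 1/115=0.0087, 2/115=0.0174, 27/115=0.2348, 1/115=0.0087, 1/115=0.0087, 12/115=0.1043
Proportions for population P1 (n=204): 12/204=0.0588, 27/204=0.1324, 4/204=0.0196, 11/204=0.0539, 127/204=0.6225, 12/204=0.0588, 11/204=0.0539
Σp_P4ᵢ² = 0.0776² + 0.0046² + 0.2283² + 0.2100² + 0.0365² + 0.3973² + 0.0457² = 0.006022 + 0.000021 + 0.052121 + 0.044100 + 0.001332 + 0.157847 + 0.002088 = 0.263531
B_P4 = 1 / 0.263531 = 3.7946
Σp_P2ᵢ² = 0.6174² + 0.0087² + 0.0174² + 0.2348² + 0.0087² + 0.0087² + 0.1043² = 0.381183 + 0.000076 + 0.000303 + 0.055131 + 0.000076 + 0.000076 + 0.010878 = 0.447723
B_P2 = 1 / 0.447723 = 2.2335
Σp_P1ᵢ² = 0.0588² + 0.1324² + 0.0196² + 0.0539² + 0.6225² + 0.0588² + 0.0539² = 0.003457 + 0.017530 + 0.000384 + 0.002905 + 0.387506 + 0.003457 + 0.002905 = 0.418144
B_P1 = 1 / 0.418144 = 2.3915
Ranking by B (broadest → narrowest): population P4 (3.79) > population P1 (2.39) > population P2 (2.23)

population P4 > population P1 > population P2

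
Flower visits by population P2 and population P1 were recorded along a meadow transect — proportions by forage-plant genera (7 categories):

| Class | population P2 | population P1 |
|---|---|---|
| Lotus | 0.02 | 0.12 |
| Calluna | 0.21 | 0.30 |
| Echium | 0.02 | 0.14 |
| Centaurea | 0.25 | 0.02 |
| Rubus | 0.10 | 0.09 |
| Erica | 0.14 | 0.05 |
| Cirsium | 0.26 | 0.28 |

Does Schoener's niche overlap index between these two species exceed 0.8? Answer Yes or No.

No

Σ|p₁ᵢ − p₂ᵢ| = 0.10 + 0.09 + 0.12 + 0.23 + 0.01 + 0.09 + 0.02 = 0.66
D = 1 − ½ × 0.66 = 1 − 0.330 = 0.6700
D = 0.6700 < 0.8 → No.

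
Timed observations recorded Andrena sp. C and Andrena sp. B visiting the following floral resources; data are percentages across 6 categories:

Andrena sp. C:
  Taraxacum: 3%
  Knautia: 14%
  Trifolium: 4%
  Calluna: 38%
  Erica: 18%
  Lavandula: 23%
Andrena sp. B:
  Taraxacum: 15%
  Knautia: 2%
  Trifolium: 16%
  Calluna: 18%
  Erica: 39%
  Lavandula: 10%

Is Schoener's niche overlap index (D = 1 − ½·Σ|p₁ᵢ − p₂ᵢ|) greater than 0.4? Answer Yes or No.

Yes

Convert percentages to proportions (divide by 100).
Σ|p₁ᵢ − p₂ᵢ| = 0.12 + 0.12 + 0.12 + 0.20 + 0.21 + 0.13 = 0.90
D = 1 − ½ × 0.90 = 1 − 0.450 = 0.5500
D = 0.5500 > 0.4 → Yes.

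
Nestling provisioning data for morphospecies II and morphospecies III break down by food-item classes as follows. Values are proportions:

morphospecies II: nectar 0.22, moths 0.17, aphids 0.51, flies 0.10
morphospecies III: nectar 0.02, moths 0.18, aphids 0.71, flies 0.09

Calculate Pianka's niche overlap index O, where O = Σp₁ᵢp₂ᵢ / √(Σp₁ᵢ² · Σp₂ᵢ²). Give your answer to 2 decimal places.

0.93

Σ p₁ᵢp₂ᵢ = 0.0044 + 0.0306 + 0.3621 + 0.0090 = 0.4061
Σp_1ᵢ² = 0.22² + 0.17² + 0.51² + 0.10² = 0.0484 + 0.0289 + 0.2601 + 0.0100 = 0.3474
Σp_2ᵢ² = 0.02² + 0.18² + 0.71² + 0.09² = 0.0004 + 0.0324 + 0.5041 + 0.0081 = 0.5450
O = 0.4061 / √(0.3474 × 0.5450) = 0.4061 / 0.43512 = 0.9333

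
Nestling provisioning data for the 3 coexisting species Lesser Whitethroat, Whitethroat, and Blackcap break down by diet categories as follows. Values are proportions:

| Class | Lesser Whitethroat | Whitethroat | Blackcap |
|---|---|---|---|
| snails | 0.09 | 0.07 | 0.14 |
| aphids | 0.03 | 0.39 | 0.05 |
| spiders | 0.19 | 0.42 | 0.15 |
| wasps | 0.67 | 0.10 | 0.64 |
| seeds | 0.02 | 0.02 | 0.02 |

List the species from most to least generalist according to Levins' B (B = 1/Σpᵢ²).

Whitethroat > Blackcap > Lesser Whitethroat

Σp_Lessᵢ² = 0.09² + 0.03² + 0.19² + 0.67² + 0.02² = 0.0081 + 0.0009 + 0.0361 + 0.4489 + 0.0004 = 0.4944
B_Less = 1 / 0.4944 = 2.0227
Σp_Whitᵢ² = 0.07² + 0.39² + 0.42² + 0.10² + 0.02² = 0.0049 + 0.1521 + 0.1764 + 0.0100 + 0.0004 = 0.3438
B_Whit = 1 / 0.3438 = 2.9087
Σp_Blacᵢ² = 0.14² + 0.05² + 0.15² + 0.64² + 0.02² = 0.0196 + 0.0025 + 0.0225 + 0.4096 + 0.0004 = 0.4546
B_Blac = 1 / 0.4546 = 2.1997
Ranking by B (broadest → narrowest): Whitethroat (2.91) > Blackcap (2.20) > Lesser Whitethroat (2.02)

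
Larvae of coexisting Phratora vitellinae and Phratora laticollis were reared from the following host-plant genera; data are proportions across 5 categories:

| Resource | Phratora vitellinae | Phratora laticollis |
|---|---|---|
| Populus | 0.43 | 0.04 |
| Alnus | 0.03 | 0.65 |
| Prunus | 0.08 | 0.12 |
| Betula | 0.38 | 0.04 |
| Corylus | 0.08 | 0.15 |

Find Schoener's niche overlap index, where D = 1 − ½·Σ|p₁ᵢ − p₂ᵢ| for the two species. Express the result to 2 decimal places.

0.27

Σ|p₁ᵢ − p₂ᵢ| = 0.39 + 0.62 + 0.04 + 0.34 + 0.07 = 1.46
D = 1 − ½ × 1.46 = 1 − 0.730 = 0.2700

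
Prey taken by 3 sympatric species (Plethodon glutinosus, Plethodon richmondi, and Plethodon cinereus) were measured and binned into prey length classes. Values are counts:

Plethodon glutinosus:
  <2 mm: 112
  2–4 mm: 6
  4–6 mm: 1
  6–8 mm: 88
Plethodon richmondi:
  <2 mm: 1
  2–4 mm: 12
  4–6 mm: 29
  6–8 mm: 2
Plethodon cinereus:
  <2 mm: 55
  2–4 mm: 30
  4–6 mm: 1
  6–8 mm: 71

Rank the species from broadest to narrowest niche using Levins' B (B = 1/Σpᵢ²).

Plethodon cinereus > Plethodon glutinosus > Plethodon richmondi

Proportions for Plethodon glutinosus (n=207): 112/207=0.5411, 6/207=0.0290, 1/207=0.0048, 88/207=0.4251
Proportions for Plethodon richmondi (n=44): 1/44=0.0227, 12/44=0.2727, 29/44=0.6591, 2/44=0.0455
Proportions for Plethodon cinereus (n=157): 55/157=0.3503, 30/157=0.1911, 1/157=0.0064, 71/157=0.4522
Σp_glutᵢ² = 0.5411² + 0.0290² + 0.0048² + 0.4251² = 0.292789 + 0.000841 + 0.000023 + 0.180710 = 0.474363
B_glut = 1 / 0.474363 = 2.1081
Σp_richᵢ² = 0.0227² + 0.2727² + 0.6591² + 0.0455² = 0.000515 + 0.074365 + 0.434413 + 0.002070 = 0.511363
B_rich = 1 / 0.511363 = 1.9556
Σp_cineᵢ² = 0.3503² + 0.1911² + 0.0064² + 0.4522² = 0.122710 + 0.036519 + 0.000041 + 0.204485 = 0.363755
B_cine = 1 / 0.363755 = 2.7491
Ranking by B (broadest → narrowest): Plethodon cinereus (2.75) > Plethodon glutinosus (2.11) > Plethodon richmondi (1.96)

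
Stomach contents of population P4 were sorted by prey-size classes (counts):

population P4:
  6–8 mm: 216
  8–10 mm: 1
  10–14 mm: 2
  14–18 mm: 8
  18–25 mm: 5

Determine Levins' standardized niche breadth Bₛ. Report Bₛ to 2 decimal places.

0.04

Proportions for population P4 (n=232): 216/232=0.9310, 1/232=0.0043, 2/232=0.0086, 8/232=0.0345, 5/232=0.0216
Σpᵢ² = 0.9310² + 0.0043² + 0.0086² + 0.0345² + 0.0216² = 0.866761 + 0.000018 + 0.000074 + 0.001190 + 0.000467 = 0.868510
B = 1 / 0.868510 = 1.1514
Bₛ = (B − 1)/(n − 1) = (1.1514 − 1)/(5 − 1) = 0.1514/4 = 0.0379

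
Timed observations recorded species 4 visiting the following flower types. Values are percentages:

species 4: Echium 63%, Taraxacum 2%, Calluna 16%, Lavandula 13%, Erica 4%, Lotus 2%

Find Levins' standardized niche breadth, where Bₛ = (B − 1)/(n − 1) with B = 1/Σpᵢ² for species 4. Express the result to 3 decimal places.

0.253

Convert percentages to proportions (divide by 100).
Σpᵢ² = 0.63² + 0.02² + 0.16² + 0.13² + 0.04² + 0.02² = 0.3969 + 0.0004 + 0.0256 + 0.0169 + 0.0016 + 0.0004 = 0.4418
B = 1 / 0.4418 = 2.26347
Bₛ = (B − 1)/(n − 1) = (2.26347 − 1)/(6 − 1) = 1.26347/5 = 0.25269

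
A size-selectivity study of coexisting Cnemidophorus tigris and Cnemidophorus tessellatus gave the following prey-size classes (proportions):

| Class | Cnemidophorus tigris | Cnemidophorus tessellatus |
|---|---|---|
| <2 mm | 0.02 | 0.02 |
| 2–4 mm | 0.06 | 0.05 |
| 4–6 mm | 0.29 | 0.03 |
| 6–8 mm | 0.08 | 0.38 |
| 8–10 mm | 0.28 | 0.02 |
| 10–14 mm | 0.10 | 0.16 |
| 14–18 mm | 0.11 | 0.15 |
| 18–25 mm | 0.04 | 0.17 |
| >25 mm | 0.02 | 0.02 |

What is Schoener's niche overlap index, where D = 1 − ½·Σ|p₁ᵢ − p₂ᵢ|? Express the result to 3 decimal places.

Σ|p₁ᵢ − p₂ᵢ| = 0.00 + 0.01 + 0.26 + 0.30 + 0.26 + 0.06 + 0.04 + 0.13 + 0.00 = 1.06
D = 1 − ½ × 1.06 = 1 − 0.530 = 0.47000

0.470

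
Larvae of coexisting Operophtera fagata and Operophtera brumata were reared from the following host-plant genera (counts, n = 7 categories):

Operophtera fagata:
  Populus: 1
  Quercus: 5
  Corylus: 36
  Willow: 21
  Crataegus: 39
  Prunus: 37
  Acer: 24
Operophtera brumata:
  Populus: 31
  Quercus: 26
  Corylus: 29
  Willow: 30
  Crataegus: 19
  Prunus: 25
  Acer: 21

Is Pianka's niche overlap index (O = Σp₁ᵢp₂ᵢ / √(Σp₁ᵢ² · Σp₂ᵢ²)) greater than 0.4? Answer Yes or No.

Proportions for Operophtera fagata (n=163): 1/163=0.0061, 5/163=0.0307, 36/163=0.2209, 21/163=0.1288, 39/163=0.2393, 37/163=0.2270, 24/163=0.1472
Proportions for Operophtera brumata (n=181): 31/181=0.1713, 26/181=0.1436, 29/181=0.1602, 30/181=0.1657, 19/181=0.1050, 25/181=0.1381, 21/181=0.1160
Σ p₁ᵢp₂ᵢ = 0.001045 + 0.004409 + 0.035388 + 0.021342 + 0.025127 + 0.031349 + 0.017075 = 0.135735
Σp_1ᵢ² = 0.0061² + 0.0307² + 0.2209² + 0.1288² + 0.2393² + 0.2270² + 0.1472² = 0.000037 + 0.000942 + 0.048797 + 0.016589 + 0.057264 + 0.051529 + 0.021668 = 0.196826
Σp_2ᵢ² = 0.1713² + 0.1436² + 0.1602² + 0.1657² + 0.1050² + 0.1381² + 0.1160² = 0.029344 + 0.020621 + 0.025664 + 0.027456 + 0.011025 + 0.019072 + 0.013456 = 0.146638
O = 0.135735 / √(0.196826 × 0.146638) = 0.135735 / 0.1698887 = 0.7990
O = 0.7990 > 0.4 → Yes.

Yes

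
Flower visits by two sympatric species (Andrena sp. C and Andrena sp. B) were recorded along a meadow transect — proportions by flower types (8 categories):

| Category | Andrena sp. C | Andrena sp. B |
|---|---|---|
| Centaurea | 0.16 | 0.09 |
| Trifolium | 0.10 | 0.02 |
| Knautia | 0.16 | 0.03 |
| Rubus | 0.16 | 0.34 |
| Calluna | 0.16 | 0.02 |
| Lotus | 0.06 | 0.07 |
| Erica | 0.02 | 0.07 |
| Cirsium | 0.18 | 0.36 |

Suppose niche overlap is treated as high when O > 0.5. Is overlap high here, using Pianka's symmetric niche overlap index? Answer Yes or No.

Yes

Σ p₁ᵢp₂ᵢ = 0.0144 + 0.0020 + 0.0048 + 0.0544 + 0.0032 + 0.0042 + 0.0014 + 0.0648 = 0.1492
Σp_1ᵢ² = 0.16² + 0.10² + 0.16² + 0.16² + 0.16² + 0.06² + 0.02² + 0.18² = 0.0256 + 0.0100 + 0.0256 + 0.0256 + 0.0256 + 0.0036 + 0.0004 + 0.0324 = 0.1488
Σp_2ᵢ² = 0.09² + 0.02² + 0.03² + 0.34² + 0.02² + 0.07² + 0.07² + 0.36² = 0.0081 + 0.0004 + 0.0009 + 0.1156 + 0.0004 + 0.0049 + 0.0049 + 0.1296 = 0.2648
O = 0.1492 / √(0.1488 × 0.2648) = 0.1492 / 0.19850 = 0.7516
O = 0.7516 > 0.5 → Yes.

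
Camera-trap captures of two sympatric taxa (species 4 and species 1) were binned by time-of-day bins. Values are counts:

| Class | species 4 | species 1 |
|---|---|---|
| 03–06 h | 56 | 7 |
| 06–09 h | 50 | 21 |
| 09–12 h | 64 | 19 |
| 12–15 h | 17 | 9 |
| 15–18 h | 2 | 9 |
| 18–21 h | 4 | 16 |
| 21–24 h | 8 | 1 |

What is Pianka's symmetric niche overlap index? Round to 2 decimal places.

Proportions for species 4 (n=201): 56/201=0.2786, 50/201=0.2488, 64/201=0.3184, 17/201=0.0846, 2/201=0.0100, 4/201=0.0199, 8/201=0.0398
Proportions for species 1 (n=82): 7/82=0.0854, 21/82=0.2561, 19/82=0.2317, 9/82=0.1098, 9/82=0.1098, 16/82=0.1951, 1/82=0.0122
Σ p₁ᵢp₂ᵢ = 0.023792 + 0.063718 + 0.073773 + 0.009289 + 0.001098 + 0.003882 + 0.000486 = 0.176038
Σp_1ᵢ² = 0.2786² + 0.2488² + 0.3184² + 0.0846² + 0.0100² + 0.0199² + 0.0398² = 0.077618 + 0.061901 + 0.101379 + 0.007157 + 0.000100 + 0.000396 + 0.001584 = 0.250135
Σp_2ᵢ² = 0.0854² + 0.2561² + 0.2317² + 0.1098² + 0.1098² + 0.1951² + 0.0122² = 0.007293 + 0.065587 + 0.053685 + 0.012056 + 0.012056 + 0.038064 + 0.000149 = 0.188890
O = 0.176038 / √(0.250135 × 0.188890) = 0.176038 / 0.2173661 = 0.8099

0.81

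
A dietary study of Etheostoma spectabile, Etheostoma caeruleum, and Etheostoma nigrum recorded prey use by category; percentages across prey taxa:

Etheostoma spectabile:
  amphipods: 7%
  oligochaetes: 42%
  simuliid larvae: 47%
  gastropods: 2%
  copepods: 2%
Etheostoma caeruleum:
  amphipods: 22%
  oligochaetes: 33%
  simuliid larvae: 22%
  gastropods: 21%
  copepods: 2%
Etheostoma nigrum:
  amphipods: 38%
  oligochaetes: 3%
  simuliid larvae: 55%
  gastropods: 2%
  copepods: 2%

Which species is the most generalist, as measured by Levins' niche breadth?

Etheostoma caeruleum

Convert percentages to proportions (divide by 100).
Σp_specᵢ² = 0.07² + 0.42² + 0.47² + 0.02² + 0.02² = 0.0049 + 0.1764 + 0.2209 + 0.0004 + 0.0004 = 0.4030
B_spec = 1 / 0.4030 = 2.4814
Σp_caerᵢ² = 0.22² + 0.33² + 0.22² + 0.21² + 0.02² = 0.0484 + 0.1089 + 0.0484 + 0.0441 + 0.0004 = 0.2502
B_caer = 1 / 0.2502 = 3.9968
Σp_nigrᵢ² = 0.38² + 0.03² + 0.55² + 0.02² + 0.02² = 0.1444 + 0.0009 + 0.3025 + 0.0004 + 0.0004 = 0.4486
B_nigr = 1 / 0.4486 = 2.2292
Highest B → broadest niche (most generalist): Etheostoma caeruleum (B = 4.00).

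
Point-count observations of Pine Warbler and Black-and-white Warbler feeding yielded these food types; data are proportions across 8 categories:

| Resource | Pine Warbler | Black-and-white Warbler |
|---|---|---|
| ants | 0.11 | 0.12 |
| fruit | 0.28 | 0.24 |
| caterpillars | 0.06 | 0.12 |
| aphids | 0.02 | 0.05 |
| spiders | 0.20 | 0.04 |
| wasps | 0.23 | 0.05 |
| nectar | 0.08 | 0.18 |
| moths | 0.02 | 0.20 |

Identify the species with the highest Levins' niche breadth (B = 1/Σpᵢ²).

Σp_Pineᵢ² = 0.11² + 0.28² + 0.06² + 0.02² + 0.20² + 0.23² + 0.08² + 0.02² = 0.0121 + 0.0784 + 0.0036 + 0.0004 + 0.0400 + 0.0529 + 0.0064 + 0.0004 = 0.1942
B_Pine = 1 / 0.1942 = 5.1493
Σp_Blacᵢ² = 0.12² + 0.24² + 0.12² + 0.05² + 0.04² + 0.05² + 0.18² + 0.20² = 0.0144 + 0.0576 + 0.0144 + 0.0025 + 0.0016 + 0.0025 + 0.0324 + 0.0400 = 0.1654
B_Blac = 1 / 0.1654 = 6.0459
Highest B → broadest niche (most generalist): Black-and-white Warbler (B = 6.05).

Black-and-white Warbler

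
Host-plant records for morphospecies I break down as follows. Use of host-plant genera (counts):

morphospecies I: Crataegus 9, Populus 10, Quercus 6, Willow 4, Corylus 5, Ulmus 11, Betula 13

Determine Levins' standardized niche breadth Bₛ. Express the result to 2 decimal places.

Proportions for morphospecies I (n=58): 9/58=0.1552, 10/58=0.1724, 6/58=0.1034, 4/58=0.0690, 5/58=0.0862, 11/58=0.1897, 13/58=0.2241
Σpᵢ² = 0.1552² + 0.1724² + 0.1034² + 0.0690² + 0.0862² + 0.1897² + 0.2241² = 0.024087 + 0.029722 + 0.010692 + 0.004761 + 0.007430 + 0.035986 + 0.050221 = 0.162899
B = 1 / 0.162899 = 6.1388
Bₛ = (B − 1)/(n − 1) = (6.1388 − 1)/(7 − 1) = 5.1388/6 = 0.8565

0.86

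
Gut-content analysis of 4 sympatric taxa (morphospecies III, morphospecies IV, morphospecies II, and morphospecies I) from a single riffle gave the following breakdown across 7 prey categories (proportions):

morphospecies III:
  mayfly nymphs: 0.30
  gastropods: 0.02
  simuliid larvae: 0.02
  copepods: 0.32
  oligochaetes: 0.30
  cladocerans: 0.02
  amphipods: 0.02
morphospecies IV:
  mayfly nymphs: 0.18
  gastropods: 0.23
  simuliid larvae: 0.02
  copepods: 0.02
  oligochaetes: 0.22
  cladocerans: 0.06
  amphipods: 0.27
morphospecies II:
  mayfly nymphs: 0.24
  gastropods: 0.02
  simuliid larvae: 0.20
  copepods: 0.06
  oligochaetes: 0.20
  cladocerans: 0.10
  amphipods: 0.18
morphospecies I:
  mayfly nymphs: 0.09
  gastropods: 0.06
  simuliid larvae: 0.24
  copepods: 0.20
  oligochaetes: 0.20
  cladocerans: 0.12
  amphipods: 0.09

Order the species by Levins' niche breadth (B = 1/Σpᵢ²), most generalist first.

morphospecies I > morphospecies II > morphospecies IV > morphospecies III

Σp_IIIᵢ² = 0.30² + 0.02² + 0.02² + 0.32² + 0.30² + 0.02² + 0.02² = 0.0900 + 0.0004 + 0.0004 + 0.1024 + 0.0900 + 0.0004 + 0.0004 = 0.2840
B_III = 1 / 0.2840 = 3.5211
Σp_IVᵢ² = 0.18² + 0.23² + 0.02² + 0.02² + 0.22² + 0.06² + 0.27² = 0.0324 + 0.0529 + 0.0004 + 0.0004 + 0.0484 + 0.0036 + 0.0729 = 0.2110
B_IV = 1 / 0.2110 = 4.7393
Σp_IIᵢ² = 0.24² + 0.02² + 0.20² + 0.06² + 0.20² + 0.10² + 0.18² = 0.0576 + 0.0004 + 0.0400 + 0.0036 + 0.0400 + 0.0100 + 0.0324 = 0.1840
B_II = 1 / 0.1840 = 5.4348
Σp_Iᵢ² = 0.09² + 0.06² + 0.24² + 0.20² + 0.20² + 0.12² + 0.09² = 0.0081 + 0.0036 + 0.0576 + 0.0400 + 0.0400 + 0.0144 + 0.0081 = 0.1718
B_I = 1 / 0.1718 = 5.8207
Ranking by B (broadest → narrowest): morphospecies I (5.82) > morphospecies II (5.43) > morphospecies IV (4.74) > morphospecies III (3.52)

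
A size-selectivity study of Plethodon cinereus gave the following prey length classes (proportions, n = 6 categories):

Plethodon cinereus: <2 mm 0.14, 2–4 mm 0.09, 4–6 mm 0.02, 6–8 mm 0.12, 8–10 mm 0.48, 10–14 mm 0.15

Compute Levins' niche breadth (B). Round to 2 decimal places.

Σpᵢ² = 0.14² + 0.09² + 0.02² + 0.12² + 0.48² + 0.15² = 0.0196 + 0.0081 + 0.0004 + 0.0144 + 0.2304 + 0.0225 = 0.2954
B = 1 / 0.2954 = 3.3852

3.39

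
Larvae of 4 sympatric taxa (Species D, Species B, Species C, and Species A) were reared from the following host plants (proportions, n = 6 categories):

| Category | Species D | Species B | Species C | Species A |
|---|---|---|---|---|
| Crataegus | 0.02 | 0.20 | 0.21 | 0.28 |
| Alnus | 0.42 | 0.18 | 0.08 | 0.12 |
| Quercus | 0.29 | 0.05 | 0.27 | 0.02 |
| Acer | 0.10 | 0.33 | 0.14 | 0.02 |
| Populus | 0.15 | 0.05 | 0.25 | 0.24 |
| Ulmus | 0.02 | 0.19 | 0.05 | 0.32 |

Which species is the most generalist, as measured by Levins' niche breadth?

Species C

Σp_Dᵢ² = 0.02² + 0.42² + 0.29² + 0.10² + 0.15² + 0.02² = 0.0004 + 0.1764 + 0.0841 + 0.0100 + 0.0225 + 0.0004 = 0.2938
B_D = 1 / 0.2938 = 3.4037
Σp_Bᵢ² = 0.20² + 0.18² + 0.05² + 0.33² + 0.05² + 0.19² = 0.0400 + 0.0324 + 0.0025 + 0.1089 + 0.0025 + 0.0361 = 0.2224
B_B = 1 / 0.2224 = 4.4964
Σp_Cᵢ² = 0.21² + 0.08² + 0.27² + 0.14² + 0.25² + 0.05² = 0.0441 + 0.0064 + 0.0729 + 0.0196 + 0.0625 + 0.0025 = 0.2080
B_C = 1 / 0.2080 = 4.8077
Σp_Aᵢ² = 0.28² + 0.12² + 0.02² + 0.02² + 0.24² + 0.32² = 0.0784 + 0.0144 + 0.0004 + 0.0004 + 0.0576 + 0.1024 = 0.2536
B_A = 1 / 0.2536 = 3.9432
Highest B → broadest niche (most generalist): Species C (B = 4.81).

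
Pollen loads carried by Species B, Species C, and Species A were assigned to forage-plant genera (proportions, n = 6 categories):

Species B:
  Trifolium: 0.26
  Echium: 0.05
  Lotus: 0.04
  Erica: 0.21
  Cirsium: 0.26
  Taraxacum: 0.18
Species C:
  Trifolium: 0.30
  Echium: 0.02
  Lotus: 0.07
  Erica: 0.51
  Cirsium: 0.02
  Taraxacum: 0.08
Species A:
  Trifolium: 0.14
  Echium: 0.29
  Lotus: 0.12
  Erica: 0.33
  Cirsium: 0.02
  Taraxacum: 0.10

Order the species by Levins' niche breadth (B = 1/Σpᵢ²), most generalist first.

Species B > Species A > Species C

Σp_Bᵢ² = 0.26² + 0.05² + 0.04² + 0.21² + 0.26² + 0.18² = 0.0676 + 0.0025 + 0.0016 + 0.0441 + 0.0676 + 0.0324 = 0.2158
B_B = 1 / 0.2158 = 4.6339
Σp_Cᵢ² = 0.30² + 0.02² + 0.07² + 0.51² + 0.02² + 0.08² = 0.0900 + 0.0004 + 0.0049 + 0.2601 + 0.0004 + 0.0064 = 0.3622
B_C = 1 / 0.3622 = 2.7609
Σp_Aᵢ² = 0.14² + 0.29² + 0.12² + 0.33² + 0.02² + 0.10² = 0.0196 + 0.0841 + 0.0144 + 0.1089 + 0.0004 + 0.0100 = 0.2374
B_A = 1 / 0.2374 = 4.2123
Ranking by B (broadest → narrowest): Species B (4.63) > Species A (4.21) > Species C (2.76)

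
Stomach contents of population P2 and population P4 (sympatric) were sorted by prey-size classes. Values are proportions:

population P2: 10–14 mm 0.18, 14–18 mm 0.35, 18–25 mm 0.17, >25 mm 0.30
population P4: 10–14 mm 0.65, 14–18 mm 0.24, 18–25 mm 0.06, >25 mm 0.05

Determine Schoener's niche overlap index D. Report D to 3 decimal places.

0.530

Σ|p₁ᵢ − p₂ᵢ| = 0.47 + 0.11 + 0.11 + 0.25 = 0.94
D = 1 − ½ × 0.94 = 1 − 0.470 = 0.53000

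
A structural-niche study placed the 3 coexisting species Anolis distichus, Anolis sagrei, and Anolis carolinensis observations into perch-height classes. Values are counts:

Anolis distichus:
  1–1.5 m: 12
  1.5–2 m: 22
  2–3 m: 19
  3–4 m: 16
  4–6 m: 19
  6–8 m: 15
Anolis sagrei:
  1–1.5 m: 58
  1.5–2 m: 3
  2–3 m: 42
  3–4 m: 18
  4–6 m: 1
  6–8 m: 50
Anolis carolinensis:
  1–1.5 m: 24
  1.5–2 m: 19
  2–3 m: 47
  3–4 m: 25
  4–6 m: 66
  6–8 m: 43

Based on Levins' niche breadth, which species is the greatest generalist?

Proportions for Anolis distichus (n=103): 12/103=0.1165, 22/103=0.2136, 19/103=0.1845, 16/103=0.1553, 19/103=0.1845, 15/103=0.1456
Proportions for Anolis sagrei (n=172): 58/172=0.3372, 3/172=0.0174, 42/172=0.2442, 18/172=0.1047, 1/172=0.0058, 50/172=0.2907
Proportions for Anolis carolinensis (n=224): 24/224=0.1071, 19/224=0.0848, 47/224=0.2098, 25/224=0.1116, 66/224=0.2946, 43/224=0.1920
Σp_distᵢ² = 0.1165² + 0.2136² + 0.1845² + 0.1553² + 0.1845² + 0.1456² = 0.013572 + 0.045625 + 0.034040 + 0.024118 + 0.034040 + 0.021199 = 0.172594
B_dist = 1 / 0.172594 = 5.7939
Σp_sagrᵢ² = 0.3372² + 0.0174² + 0.2442² + 0.1047² + 0.0058² + 0.2907² = 0.113704 + 0.000303 + 0.059634 + 0.010962 + 0.000034 + 0.084506 = 0.269143
B_sagr = 1 / 0.269143 = 3.7155
Σp_caroᵢ² = 0.1071² + 0.0848² + 0.2098² + 0.1116² + 0.2946² + 0.1920² = 0.011470 + 0.007191 + 0.044016 + 0.012455 + 0.086789 + 0.036864 = 0.198785
B_caro = 1 / 0.198785 = 5.0306
Highest B → broadest niche (most generalist): Anolis distichus (B = 5.79).

Anolis distichus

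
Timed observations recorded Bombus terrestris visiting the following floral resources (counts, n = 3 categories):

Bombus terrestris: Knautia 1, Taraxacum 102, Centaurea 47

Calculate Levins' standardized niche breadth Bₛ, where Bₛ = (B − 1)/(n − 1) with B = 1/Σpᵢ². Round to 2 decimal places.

Proportions for Bombus terrestris (n=150): 1/150=0.0067, 102/150=0.6800, 47/150=0.3133
Σpᵢ² = 0.0067² + 0.6800² + 0.3133² = 0.000045 + 0.462400 + 0.098157 = 0.560602
B = 1 / 0.560602 = 1.7838
Bₛ = (B − 1)/(n − 1) = (1.7838 − 1)/(3 − 1) = 0.7838/2 = 0.3919

0.39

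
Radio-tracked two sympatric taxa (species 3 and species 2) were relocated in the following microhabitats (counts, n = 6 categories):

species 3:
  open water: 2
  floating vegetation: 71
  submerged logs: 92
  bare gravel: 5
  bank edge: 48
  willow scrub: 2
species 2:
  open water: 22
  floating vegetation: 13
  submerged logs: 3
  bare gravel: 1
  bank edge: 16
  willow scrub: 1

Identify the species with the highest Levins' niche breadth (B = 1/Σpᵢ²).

species 2

Proportions for species 3 (n=220): 2/220=0.0091, 71/220=0.3227, 92/220=0.4182, 5/220=0.0227, 48/220=0.2182, 2/220=0.0091
Proportions for species 2 (n=56): 22/56=0.3929, 13/56=0.2321, 3/56=0.0536, 1/56=0.0179, 16/56=0.2857, 1/56=0.0179
Σp_3ᵢ² = 0.0091² + 0.3227² + 0.4182² + 0.0227² + 0.2182² + 0.0091² = 0.000083 + 0.104135 + 0.174891 + 0.000515 + 0.047611 + 0.000083 = 0.327318
B_3 = 1 / 0.327318 = 3.0551
Σp_2ᵢ² = 0.3929² + 0.2321² + 0.0536² + 0.0179² + 0.2857² + 0.0179² = 0.154370 + 0.053870 + 0.002873 + 0.000320 + 0.081624 + 0.000320 = 0.293377
B_2 = 1 / 0.293377 = 3.4086
Highest B → broadest niche (most generalist): species 2 (B = 3.41).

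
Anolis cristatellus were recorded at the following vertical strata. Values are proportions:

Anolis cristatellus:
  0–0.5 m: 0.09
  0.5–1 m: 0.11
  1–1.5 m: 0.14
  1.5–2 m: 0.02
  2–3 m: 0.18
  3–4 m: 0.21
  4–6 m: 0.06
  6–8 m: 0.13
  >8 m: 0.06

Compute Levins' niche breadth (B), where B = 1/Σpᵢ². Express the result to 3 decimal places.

7.102

Σpᵢ² = 0.09² + 0.11² + 0.14² + 0.02² + 0.18² + 0.21² + 0.06² + 0.13² + 0.06² = 0.0081 + 0.0121 + 0.0196 + 0.0004 + 0.0324 + 0.0441 + 0.0036 + 0.0169 + 0.0036 = 0.1408
B = 1 / 0.1408 = 7.10227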